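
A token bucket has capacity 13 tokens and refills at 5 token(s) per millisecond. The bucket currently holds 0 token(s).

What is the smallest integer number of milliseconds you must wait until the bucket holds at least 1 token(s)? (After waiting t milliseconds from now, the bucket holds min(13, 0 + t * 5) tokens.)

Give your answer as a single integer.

Answer: 1

Derivation:
Need 0 + t * 5 >= 1, so t >= 1/5.
Smallest integer t = ceil(1/5) = 1.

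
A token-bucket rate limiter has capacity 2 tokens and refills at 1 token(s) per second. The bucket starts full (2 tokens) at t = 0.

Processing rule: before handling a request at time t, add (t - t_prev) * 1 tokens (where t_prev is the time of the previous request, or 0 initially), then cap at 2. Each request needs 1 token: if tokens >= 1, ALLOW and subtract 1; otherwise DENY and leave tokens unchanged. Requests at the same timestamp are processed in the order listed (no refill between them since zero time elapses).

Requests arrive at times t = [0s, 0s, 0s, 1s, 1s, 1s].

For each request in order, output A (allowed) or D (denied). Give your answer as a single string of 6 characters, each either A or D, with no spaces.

Answer: AADADD

Derivation:
Simulating step by step:
  req#1 t=0s: ALLOW
  req#2 t=0s: ALLOW
  req#3 t=0s: DENY
  req#4 t=1s: ALLOW
  req#5 t=1s: DENY
  req#6 t=1s: DENY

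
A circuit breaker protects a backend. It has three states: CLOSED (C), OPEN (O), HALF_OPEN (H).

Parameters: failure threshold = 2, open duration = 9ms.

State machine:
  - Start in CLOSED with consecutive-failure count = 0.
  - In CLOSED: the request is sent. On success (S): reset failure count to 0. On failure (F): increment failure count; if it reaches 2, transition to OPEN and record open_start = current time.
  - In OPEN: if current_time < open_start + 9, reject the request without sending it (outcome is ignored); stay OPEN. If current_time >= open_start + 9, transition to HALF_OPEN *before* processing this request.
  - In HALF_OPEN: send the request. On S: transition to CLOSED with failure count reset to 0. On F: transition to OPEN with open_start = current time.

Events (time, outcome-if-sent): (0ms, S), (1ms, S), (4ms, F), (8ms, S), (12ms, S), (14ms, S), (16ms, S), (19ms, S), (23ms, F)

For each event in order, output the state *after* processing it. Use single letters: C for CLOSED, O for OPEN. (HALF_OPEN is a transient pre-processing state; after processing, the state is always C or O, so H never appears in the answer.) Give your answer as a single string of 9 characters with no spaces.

State after each event:
  event#1 t=0ms outcome=S: state=CLOSED
  event#2 t=1ms outcome=S: state=CLOSED
  event#3 t=4ms outcome=F: state=CLOSED
  event#4 t=8ms outcome=S: state=CLOSED
  event#5 t=12ms outcome=S: state=CLOSED
  event#6 t=14ms outcome=S: state=CLOSED
  event#7 t=16ms outcome=S: state=CLOSED
  event#8 t=19ms outcome=S: state=CLOSED
  event#9 t=23ms outcome=F: state=CLOSED

Answer: CCCCCCCCC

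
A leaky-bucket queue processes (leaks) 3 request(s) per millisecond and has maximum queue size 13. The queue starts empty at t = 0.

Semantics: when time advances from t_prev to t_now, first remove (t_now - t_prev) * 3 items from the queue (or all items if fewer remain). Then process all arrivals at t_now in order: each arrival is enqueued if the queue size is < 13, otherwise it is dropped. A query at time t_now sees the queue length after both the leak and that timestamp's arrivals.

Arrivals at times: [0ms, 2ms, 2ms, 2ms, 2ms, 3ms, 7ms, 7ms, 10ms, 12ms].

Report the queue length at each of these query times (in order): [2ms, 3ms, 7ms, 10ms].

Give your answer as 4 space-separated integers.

Answer: 4 2 2 1

Derivation:
Queue lengths at query times:
  query t=2ms: backlog = 4
  query t=3ms: backlog = 2
  query t=7ms: backlog = 2
  query t=10ms: backlog = 1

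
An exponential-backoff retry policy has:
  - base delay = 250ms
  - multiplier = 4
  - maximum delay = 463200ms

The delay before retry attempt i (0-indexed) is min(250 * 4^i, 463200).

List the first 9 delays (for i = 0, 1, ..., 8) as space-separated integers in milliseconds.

Computing each delay:
  i=0: min(250*4^0, 463200) = 250
  i=1: min(250*4^1, 463200) = 1000
  i=2: min(250*4^2, 463200) = 4000
  i=3: min(250*4^3, 463200) = 16000
  i=4: min(250*4^4, 463200) = 64000
  i=5: min(250*4^5, 463200) = 256000
  i=6: min(250*4^6, 463200) = 463200
  i=7: min(250*4^7, 463200) = 463200
  i=8: min(250*4^8, 463200) = 463200

Answer: 250 1000 4000 16000 64000 256000 463200 463200 463200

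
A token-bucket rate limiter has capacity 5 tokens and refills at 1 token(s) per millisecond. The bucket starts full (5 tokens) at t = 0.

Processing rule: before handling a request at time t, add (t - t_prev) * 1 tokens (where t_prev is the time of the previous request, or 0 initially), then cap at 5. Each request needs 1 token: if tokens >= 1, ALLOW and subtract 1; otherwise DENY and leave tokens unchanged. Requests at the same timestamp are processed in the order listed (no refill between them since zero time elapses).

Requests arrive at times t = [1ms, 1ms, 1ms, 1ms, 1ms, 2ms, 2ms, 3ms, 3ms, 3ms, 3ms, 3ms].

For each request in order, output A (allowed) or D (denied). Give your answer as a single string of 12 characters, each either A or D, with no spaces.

Simulating step by step:
  req#1 t=1ms: ALLOW
  req#2 t=1ms: ALLOW
  req#3 t=1ms: ALLOW
  req#4 t=1ms: ALLOW
  req#5 t=1ms: ALLOW
  req#6 t=2ms: ALLOW
  req#7 t=2ms: DENY
  req#8 t=3ms: ALLOW
  req#9 t=3ms: DENY
  req#10 t=3ms: DENY
  req#11 t=3ms: DENY
  req#12 t=3ms: DENY

Answer: AAAAAADADDDD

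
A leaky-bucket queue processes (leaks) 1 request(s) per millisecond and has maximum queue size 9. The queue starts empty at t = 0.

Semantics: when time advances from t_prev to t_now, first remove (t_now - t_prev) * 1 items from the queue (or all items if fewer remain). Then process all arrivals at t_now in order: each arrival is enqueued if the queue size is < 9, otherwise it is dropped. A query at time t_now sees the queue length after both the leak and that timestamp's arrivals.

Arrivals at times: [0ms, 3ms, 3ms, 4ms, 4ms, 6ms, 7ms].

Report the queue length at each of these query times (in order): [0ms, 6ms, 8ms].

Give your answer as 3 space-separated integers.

Answer: 1 2 1

Derivation:
Queue lengths at query times:
  query t=0ms: backlog = 1
  query t=6ms: backlog = 2
  query t=8ms: backlog = 1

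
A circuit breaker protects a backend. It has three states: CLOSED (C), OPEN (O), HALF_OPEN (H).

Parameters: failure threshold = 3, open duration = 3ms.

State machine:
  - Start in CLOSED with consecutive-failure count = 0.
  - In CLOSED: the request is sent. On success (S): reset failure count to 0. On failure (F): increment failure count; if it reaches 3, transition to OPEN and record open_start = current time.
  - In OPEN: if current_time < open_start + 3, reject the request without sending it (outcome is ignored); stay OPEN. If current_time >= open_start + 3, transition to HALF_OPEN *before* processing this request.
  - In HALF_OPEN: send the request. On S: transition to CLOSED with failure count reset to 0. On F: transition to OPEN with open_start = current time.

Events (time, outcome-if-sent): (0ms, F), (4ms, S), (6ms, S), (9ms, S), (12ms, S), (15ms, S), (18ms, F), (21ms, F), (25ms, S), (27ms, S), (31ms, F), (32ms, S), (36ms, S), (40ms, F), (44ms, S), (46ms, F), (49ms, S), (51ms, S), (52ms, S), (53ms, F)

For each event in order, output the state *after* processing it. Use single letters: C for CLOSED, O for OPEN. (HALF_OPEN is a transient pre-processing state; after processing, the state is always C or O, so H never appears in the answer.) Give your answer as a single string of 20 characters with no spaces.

Answer: CCCCCCCCCCCCCCCCCCCC

Derivation:
State after each event:
  event#1 t=0ms outcome=F: state=CLOSED
  event#2 t=4ms outcome=S: state=CLOSED
  event#3 t=6ms outcome=S: state=CLOSED
  event#4 t=9ms outcome=S: state=CLOSED
  event#5 t=12ms outcome=S: state=CLOSED
  event#6 t=15ms outcome=S: state=CLOSED
  event#7 t=18ms outcome=F: state=CLOSED
  event#8 t=21ms outcome=F: state=CLOSED
  event#9 t=25ms outcome=S: state=CLOSED
  event#10 t=27ms outcome=S: state=CLOSED
  event#11 t=31ms outcome=F: state=CLOSED
  event#12 t=32ms outcome=S: state=CLOSED
  event#13 t=36ms outcome=S: state=CLOSED
  event#14 t=40ms outcome=F: state=CLOSED
  event#15 t=44ms outcome=S: state=CLOSED
  event#16 t=46ms outcome=F: state=CLOSED
  event#17 t=49ms outcome=S: state=CLOSED
  event#18 t=51ms outcome=S: state=CLOSED
  event#19 t=52ms outcome=S: state=CLOSED
  event#20 t=53ms outcome=F: state=CLOSED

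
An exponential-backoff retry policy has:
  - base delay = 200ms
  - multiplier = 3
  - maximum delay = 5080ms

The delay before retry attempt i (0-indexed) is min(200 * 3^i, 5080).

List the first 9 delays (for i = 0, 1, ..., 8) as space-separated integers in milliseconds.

Answer: 200 600 1800 5080 5080 5080 5080 5080 5080

Derivation:
Computing each delay:
  i=0: min(200*3^0, 5080) = 200
  i=1: min(200*3^1, 5080) = 600
  i=2: min(200*3^2, 5080) = 1800
  i=3: min(200*3^3, 5080) = 5080
  i=4: min(200*3^4, 5080) = 5080
  i=5: min(200*3^5, 5080) = 5080
  i=6: min(200*3^6, 5080) = 5080
  i=7: min(200*3^7, 5080) = 5080
  i=8: min(200*3^8, 5080) = 5080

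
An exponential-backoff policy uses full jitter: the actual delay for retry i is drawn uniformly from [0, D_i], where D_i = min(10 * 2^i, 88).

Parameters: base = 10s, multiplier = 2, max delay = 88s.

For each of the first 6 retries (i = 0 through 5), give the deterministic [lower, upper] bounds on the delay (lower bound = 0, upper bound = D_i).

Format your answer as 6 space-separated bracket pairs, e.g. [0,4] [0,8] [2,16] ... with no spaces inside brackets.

Computing bounds per retry:
  i=0: D_i=min(10*2^0,88)=10, bounds=[0,10]
  i=1: D_i=min(10*2^1,88)=20, bounds=[0,20]
  i=2: D_i=min(10*2^2,88)=40, bounds=[0,40]
  i=3: D_i=min(10*2^3,88)=80, bounds=[0,80]
  i=4: D_i=min(10*2^4,88)=88, bounds=[0,88]
  i=5: D_i=min(10*2^5,88)=88, bounds=[0,88]

Answer: [0,10] [0,20] [0,40] [0,80] [0,88] [0,88]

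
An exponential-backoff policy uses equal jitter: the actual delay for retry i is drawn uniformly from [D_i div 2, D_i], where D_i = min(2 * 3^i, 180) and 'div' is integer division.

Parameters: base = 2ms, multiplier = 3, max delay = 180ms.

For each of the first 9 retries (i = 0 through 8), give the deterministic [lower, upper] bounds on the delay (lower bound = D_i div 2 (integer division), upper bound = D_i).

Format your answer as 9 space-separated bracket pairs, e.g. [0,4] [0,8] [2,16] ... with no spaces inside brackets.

Computing bounds per retry:
  i=0: D_i=min(2*3^0,180)=2, bounds=[1,2]
  i=1: D_i=min(2*3^1,180)=6, bounds=[3,6]
  i=2: D_i=min(2*3^2,180)=18, bounds=[9,18]
  i=3: D_i=min(2*3^3,180)=54, bounds=[27,54]
  i=4: D_i=min(2*3^4,180)=162, bounds=[81,162]
  i=5: D_i=min(2*3^5,180)=180, bounds=[90,180]
  i=6: D_i=min(2*3^6,180)=180, bounds=[90,180]
  i=7: D_i=min(2*3^7,180)=180, bounds=[90,180]
  i=8: D_i=min(2*3^8,180)=180, bounds=[90,180]

Answer: [1,2] [3,6] [9,18] [27,54] [81,162] [90,180] [90,180] [90,180] [90,180]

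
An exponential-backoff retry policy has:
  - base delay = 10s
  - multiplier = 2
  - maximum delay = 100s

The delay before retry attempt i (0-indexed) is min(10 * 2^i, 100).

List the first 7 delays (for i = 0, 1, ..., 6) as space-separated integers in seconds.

Answer: 10 20 40 80 100 100 100

Derivation:
Computing each delay:
  i=0: min(10*2^0, 100) = 10
  i=1: min(10*2^1, 100) = 20
  i=2: min(10*2^2, 100) = 40
  i=3: min(10*2^3, 100) = 80
  i=4: min(10*2^4, 100) = 100
  i=5: min(10*2^5, 100) = 100
  i=6: min(10*2^6, 100) = 100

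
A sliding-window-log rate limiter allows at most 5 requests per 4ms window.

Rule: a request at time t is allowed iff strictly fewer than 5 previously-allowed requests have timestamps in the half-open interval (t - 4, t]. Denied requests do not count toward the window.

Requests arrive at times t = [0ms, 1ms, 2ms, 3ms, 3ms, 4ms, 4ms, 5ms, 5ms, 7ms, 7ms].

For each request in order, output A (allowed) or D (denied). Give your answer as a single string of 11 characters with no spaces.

Answer: AAAAAADADAA

Derivation:
Tracking allowed requests in the window:
  req#1 t=0ms: ALLOW
  req#2 t=1ms: ALLOW
  req#3 t=2ms: ALLOW
  req#4 t=3ms: ALLOW
  req#5 t=3ms: ALLOW
  req#6 t=4ms: ALLOW
  req#7 t=4ms: DENY
  req#8 t=5ms: ALLOW
  req#9 t=5ms: DENY
  req#10 t=7ms: ALLOW
  req#11 t=7ms: ALLOW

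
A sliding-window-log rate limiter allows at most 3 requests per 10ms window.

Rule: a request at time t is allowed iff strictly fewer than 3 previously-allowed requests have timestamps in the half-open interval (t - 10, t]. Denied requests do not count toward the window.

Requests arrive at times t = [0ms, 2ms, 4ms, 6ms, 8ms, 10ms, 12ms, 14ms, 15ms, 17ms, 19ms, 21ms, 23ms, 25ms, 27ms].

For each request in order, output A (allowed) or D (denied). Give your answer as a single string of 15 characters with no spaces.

Answer: AAADDAAADDDAAAD

Derivation:
Tracking allowed requests in the window:
  req#1 t=0ms: ALLOW
  req#2 t=2ms: ALLOW
  req#3 t=4ms: ALLOW
  req#4 t=6ms: DENY
  req#5 t=8ms: DENY
  req#6 t=10ms: ALLOW
  req#7 t=12ms: ALLOW
  req#8 t=14ms: ALLOW
  req#9 t=15ms: DENY
  req#10 t=17ms: DENY
  req#11 t=19ms: DENY
  req#12 t=21ms: ALLOW
  req#13 t=23ms: ALLOW
  req#14 t=25ms: ALLOW
  req#15 t=27ms: DENY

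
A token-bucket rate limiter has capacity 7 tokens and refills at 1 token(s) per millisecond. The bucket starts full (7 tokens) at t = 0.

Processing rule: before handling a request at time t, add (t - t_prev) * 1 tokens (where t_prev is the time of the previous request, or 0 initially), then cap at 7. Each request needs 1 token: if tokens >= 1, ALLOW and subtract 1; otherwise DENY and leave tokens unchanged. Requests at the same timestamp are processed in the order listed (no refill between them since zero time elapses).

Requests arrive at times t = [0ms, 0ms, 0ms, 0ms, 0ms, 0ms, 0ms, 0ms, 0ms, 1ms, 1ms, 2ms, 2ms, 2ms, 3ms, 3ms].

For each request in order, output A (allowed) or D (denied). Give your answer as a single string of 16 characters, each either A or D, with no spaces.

Simulating step by step:
  req#1 t=0ms: ALLOW
  req#2 t=0ms: ALLOW
  req#3 t=0ms: ALLOW
  req#4 t=0ms: ALLOW
  req#5 t=0ms: ALLOW
  req#6 t=0ms: ALLOW
  req#7 t=0ms: ALLOW
  req#8 t=0ms: DENY
  req#9 t=0ms: DENY
  req#10 t=1ms: ALLOW
  req#11 t=1ms: DENY
  req#12 t=2ms: ALLOW
  req#13 t=2ms: DENY
  req#14 t=2ms: DENY
  req#15 t=3ms: ALLOW
  req#16 t=3ms: DENY

Answer: AAAAAAADDADADDAD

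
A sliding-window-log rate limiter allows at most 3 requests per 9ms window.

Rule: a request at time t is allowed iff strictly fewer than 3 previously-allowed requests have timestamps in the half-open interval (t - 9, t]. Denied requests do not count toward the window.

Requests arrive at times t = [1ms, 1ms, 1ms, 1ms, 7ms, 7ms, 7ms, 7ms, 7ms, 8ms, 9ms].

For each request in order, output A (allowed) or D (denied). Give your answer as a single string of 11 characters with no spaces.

Tracking allowed requests in the window:
  req#1 t=1ms: ALLOW
  req#2 t=1ms: ALLOW
  req#3 t=1ms: ALLOW
  req#4 t=1ms: DENY
  req#5 t=7ms: DENY
  req#6 t=7ms: DENY
  req#7 t=7ms: DENY
  req#8 t=7ms: DENY
  req#9 t=7ms: DENY
  req#10 t=8ms: DENY
  req#11 t=9ms: DENY

Answer: AAADDDDDDDD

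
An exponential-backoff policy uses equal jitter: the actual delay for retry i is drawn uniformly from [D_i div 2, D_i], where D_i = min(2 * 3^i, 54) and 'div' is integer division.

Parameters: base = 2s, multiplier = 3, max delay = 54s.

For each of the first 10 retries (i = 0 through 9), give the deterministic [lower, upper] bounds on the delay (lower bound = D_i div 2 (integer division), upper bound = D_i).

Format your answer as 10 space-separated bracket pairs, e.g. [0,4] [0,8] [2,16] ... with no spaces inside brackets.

Answer: [1,2] [3,6] [9,18] [27,54] [27,54] [27,54] [27,54] [27,54] [27,54] [27,54]

Derivation:
Computing bounds per retry:
  i=0: D_i=min(2*3^0,54)=2, bounds=[1,2]
  i=1: D_i=min(2*3^1,54)=6, bounds=[3,6]
  i=2: D_i=min(2*3^2,54)=18, bounds=[9,18]
  i=3: D_i=min(2*3^3,54)=54, bounds=[27,54]
  i=4: D_i=min(2*3^4,54)=54, bounds=[27,54]
  i=5: D_i=min(2*3^5,54)=54, bounds=[27,54]
  i=6: D_i=min(2*3^6,54)=54, bounds=[27,54]
  i=7: D_i=min(2*3^7,54)=54, bounds=[27,54]
  i=8: D_i=min(2*3^8,54)=54, bounds=[27,54]
  i=9: D_i=min(2*3^9,54)=54, bounds=[27,54]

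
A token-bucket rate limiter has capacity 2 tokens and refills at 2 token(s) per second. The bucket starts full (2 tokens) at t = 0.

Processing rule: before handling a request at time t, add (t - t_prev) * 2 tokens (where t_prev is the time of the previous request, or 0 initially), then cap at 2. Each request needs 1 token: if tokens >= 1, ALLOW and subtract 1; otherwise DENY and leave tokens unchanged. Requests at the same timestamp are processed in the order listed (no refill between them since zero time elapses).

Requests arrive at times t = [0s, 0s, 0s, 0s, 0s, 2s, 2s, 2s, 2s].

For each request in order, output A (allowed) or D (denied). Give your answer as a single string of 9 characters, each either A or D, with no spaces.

Answer: AADDDAADD

Derivation:
Simulating step by step:
  req#1 t=0s: ALLOW
  req#2 t=0s: ALLOW
  req#3 t=0s: DENY
  req#4 t=0s: DENY
  req#5 t=0s: DENY
  req#6 t=2s: ALLOW
  req#7 t=2s: ALLOW
  req#8 t=2s: DENY
  req#9 t=2s: DENY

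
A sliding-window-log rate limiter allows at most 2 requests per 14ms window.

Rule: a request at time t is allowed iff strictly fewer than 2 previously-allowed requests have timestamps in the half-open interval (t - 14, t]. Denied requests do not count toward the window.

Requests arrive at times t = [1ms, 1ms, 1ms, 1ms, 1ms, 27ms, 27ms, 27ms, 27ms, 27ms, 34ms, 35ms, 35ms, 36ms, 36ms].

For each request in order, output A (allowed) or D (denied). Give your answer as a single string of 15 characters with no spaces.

Answer: AADDDAADDDDDDDD

Derivation:
Tracking allowed requests in the window:
  req#1 t=1ms: ALLOW
  req#2 t=1ms: ALLOW
  req#3 t=1ms: DENY
  req#4 t=1ms: DENY
  req#5 t=1ms: DENY
  req#6 t=27ms: ALLOW
  req#7 t=27ms: ALLOW
  req#8 t=27ms: DENY
  req#9 t=27ms: DENY
  req#10 t=27ms: DENY
  req#11 t=34ms: DENY
  req#12 t=35ms: DENY
  req#13 t=35ms: DENY
  req#14 t=36ms: DENY
  req#15 t=36ms: DENY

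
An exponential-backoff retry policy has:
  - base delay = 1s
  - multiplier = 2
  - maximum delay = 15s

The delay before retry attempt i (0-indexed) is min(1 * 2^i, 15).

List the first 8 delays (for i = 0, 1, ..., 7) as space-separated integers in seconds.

Answer: 1 2 4 8 15 15 15 15

Derivation:
Computing each delay:
  i=0: min(1*2^0, 15) = 1
  i=1: min(1*2^1, 15) = 2
  i=2: min(1*2^2, 15) = 4
  i=3: min(1*2^3, 15) = 8
  i=4: min(1*2^4, 15) = 15
  i=5: min(1*2^5, 15) = 15
  i=6: min(1*2^6, 15) = 15
  i=7: min(1*2^7, 15) = 15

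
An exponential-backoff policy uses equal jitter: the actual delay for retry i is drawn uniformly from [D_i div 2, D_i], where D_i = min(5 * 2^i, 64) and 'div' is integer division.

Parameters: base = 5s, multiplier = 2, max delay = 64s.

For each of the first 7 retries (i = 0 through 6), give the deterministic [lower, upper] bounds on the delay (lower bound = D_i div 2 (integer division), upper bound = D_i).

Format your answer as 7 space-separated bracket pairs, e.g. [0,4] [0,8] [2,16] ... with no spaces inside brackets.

Computing bounds per retry:
  i=0: D_i=min(5*2^0,64)=5, bounds=[2,5]
  i=1: D_i=min(5*2^1,64)=10, bounds=[5,10]
  i=2: D_i=min(5*2^2,64)=20, bounds=[10,20]
  i=3: D_i=min(5*2^3,64)=40, bounds=[20,40]
  i=4: D_i=min(5*2^4,64)=64, bounds=[32,64]
  i=5: D_i=min(5*2^5,64)=64, bounds=[32,64]
  i=6: D_i=min(5*2^6,64)=64, bounds=[32,64]

Answer: [2,5] [5,10] [10,20] [20,40] [32,64] [32,64] [32,64]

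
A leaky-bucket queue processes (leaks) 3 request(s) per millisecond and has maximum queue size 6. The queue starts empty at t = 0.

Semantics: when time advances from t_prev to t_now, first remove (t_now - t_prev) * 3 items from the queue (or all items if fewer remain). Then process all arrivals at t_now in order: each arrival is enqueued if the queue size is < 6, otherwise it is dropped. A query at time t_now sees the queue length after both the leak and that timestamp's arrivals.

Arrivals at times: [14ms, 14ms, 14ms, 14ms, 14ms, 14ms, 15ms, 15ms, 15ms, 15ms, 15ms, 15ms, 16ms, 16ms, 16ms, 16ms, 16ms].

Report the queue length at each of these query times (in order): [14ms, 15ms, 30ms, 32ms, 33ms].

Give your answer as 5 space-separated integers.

Answer: 6 6 0 0 0

Derivation:
Queue lengths at query times:
  query t=14ms: backlog = 6
  query t=15ms: backlog = 6
  query t=30ms: backlog = 0
  query t=32ms: backlog = 0
  query t=33ms: backlog = 0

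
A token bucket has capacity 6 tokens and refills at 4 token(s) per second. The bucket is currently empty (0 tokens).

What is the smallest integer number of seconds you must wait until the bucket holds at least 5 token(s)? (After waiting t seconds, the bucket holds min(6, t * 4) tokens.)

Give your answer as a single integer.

Answer: 2

Derivation:
Need t * 4 >= 5, so t >= 5/4.
Smallest integer t = ceil(5/4) = 2.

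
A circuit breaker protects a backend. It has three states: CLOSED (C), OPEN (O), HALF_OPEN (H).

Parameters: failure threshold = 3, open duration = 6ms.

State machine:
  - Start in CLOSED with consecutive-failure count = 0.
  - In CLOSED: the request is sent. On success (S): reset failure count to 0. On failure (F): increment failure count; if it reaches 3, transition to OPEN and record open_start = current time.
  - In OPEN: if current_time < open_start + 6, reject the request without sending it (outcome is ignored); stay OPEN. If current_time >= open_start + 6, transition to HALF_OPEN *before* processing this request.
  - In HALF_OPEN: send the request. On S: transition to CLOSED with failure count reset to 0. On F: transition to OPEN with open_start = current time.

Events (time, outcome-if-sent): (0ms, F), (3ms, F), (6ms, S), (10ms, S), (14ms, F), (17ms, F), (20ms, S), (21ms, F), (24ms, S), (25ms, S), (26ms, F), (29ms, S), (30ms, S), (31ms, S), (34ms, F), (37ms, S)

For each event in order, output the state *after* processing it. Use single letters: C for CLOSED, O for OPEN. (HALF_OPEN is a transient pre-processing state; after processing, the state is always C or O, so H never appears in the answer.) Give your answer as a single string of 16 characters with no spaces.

Answer: CCCCCCCCCCCCCCCC

Derivation:
State after each event:
  event#1 t=0ms outcome=F: state=CLOSED
  event#2 t=3ms outcome=F: state=CLOSED
  event#3 t=6ms outcome=S: state=CLOSED
  event#4 t=10ms outcome=S: state=CLOSED
  event#5 t=14ms outcome=F: state=CLOSED
  event#6 t=17ms outcome=F: state=CLOSED
  event#7 t=20ms outcome=S: state=CLOSED
  event#8 t=21ms outcome=F: state=CLOSED
  event#9 t=24ms outcome=S: state=CLOSED
  event#10 t=25ms outcome=S: state=CLOSED
  event#11 t=26ms outcome=F: state=CLOSED
  event#12 t=29ms outcome=S: state=CLOSED
  event#13 t=30ms outcome=S: state=CLOSED
  event#14 t=31ms outcome=S: state=CLOSED
  event#15 t=34ms outcome=F: state=CLOSED
  event#16 t=37ms outcome=S: state=CLOSED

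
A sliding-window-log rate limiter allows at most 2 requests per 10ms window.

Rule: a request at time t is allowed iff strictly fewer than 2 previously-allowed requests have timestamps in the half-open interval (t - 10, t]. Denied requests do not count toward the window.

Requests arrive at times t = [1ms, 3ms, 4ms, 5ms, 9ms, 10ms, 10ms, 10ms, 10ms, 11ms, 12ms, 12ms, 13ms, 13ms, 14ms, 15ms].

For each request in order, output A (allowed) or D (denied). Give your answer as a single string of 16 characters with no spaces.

Answer: AADDDDDDDADDADDD

Derivation:
Tracking allowed requests in the window:
  req#1 t=1ms: ALLOW
  req#2 t=3ms: ALLOW
  req#3 t=4ms: DENY
  req#4 t=5ms: DENY
  req#5 t=9ms: DENY
  req#6 t=10ms: DENY
  req#7 t=10ms: DENY
  req#8 t=10ms: DENY
  req#9 t=10ms: DENY
  req#10 t=11ms: ALLOW
  req#11 t=12ms: DENY
  req#12 t=12ms: DENY
  req#13 t=13ms: ALLOW
  req#14 t=13ms: DENY
  req#15 t=14ms: DENY
  req#16 t=15ms: DENY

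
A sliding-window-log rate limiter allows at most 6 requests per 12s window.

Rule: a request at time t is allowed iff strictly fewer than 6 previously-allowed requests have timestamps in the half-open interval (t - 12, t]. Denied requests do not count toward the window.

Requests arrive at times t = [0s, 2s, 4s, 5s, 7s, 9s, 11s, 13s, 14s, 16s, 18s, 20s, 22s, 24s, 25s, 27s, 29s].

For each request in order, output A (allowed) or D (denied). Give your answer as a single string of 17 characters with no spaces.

Answer: AAAAAADAAAAAADAAA

Derivation:
Tracking allowed requests in the window:
  req#1 t=0s: ALLOW
  req#2 t=2s: ALLOW
  req#3 t=4s: ALLOW
  req#4 t=5s: ALLOW
  req#5 t=7s: ALLOW
  req#6 t=9s: ALLOW
  req#7 t=11s: DENY
  req#8 t=13s: ALLOW
  req#9 t=14s: ALLOW
  req#10 t=16s: ALLOW
  req#11 t=18s: ALLOW
  req#12 t=20s: ALLOW
  req#13 t=22s: ALLOW
  req#14 t=24s: DENY
  req#15 t=25s: ALLOW
  req#16 t=27s: ALLOW
  req#17 t=29s: ALLOW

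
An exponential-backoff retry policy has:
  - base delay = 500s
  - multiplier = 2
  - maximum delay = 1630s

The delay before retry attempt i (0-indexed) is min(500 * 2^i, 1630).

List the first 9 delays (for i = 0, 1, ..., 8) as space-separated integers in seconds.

Answer: 500 1000 1630 1630 1630 1630 1630 1630 1630

Derivation:
Computing each delay:
  i=0: min(500*2^0, 1630) = 500
  i=1: min(500*2^1, 1630) = 1000
  i=2: min(500*2^2, 1630) = 1630
  i=3: min(500*2^3, 1630) = 1630
  i=4: min(500*2^4, 1630) = 1630
  i=5: min(500*2^5, 1630) = 1630
  i=6: min(500*2^6, 1630) = 1630
  i=7: min(500*2^7, 1630) = 1630
  i=8: min(500*2^8, 1630) = 1630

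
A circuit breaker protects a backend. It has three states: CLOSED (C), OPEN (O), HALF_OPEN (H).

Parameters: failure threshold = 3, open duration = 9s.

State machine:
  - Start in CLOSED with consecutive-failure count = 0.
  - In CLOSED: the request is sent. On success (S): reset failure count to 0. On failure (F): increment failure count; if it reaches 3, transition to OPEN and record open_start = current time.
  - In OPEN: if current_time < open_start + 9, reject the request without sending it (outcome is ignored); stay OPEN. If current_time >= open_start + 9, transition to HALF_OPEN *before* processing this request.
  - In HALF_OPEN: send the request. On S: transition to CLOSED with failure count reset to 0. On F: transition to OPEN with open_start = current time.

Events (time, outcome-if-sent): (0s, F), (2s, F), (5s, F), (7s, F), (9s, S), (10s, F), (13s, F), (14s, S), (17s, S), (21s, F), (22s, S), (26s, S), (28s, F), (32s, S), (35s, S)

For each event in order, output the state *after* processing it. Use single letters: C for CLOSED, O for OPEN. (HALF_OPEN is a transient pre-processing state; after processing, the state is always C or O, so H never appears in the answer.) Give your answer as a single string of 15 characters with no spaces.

Answer: CCOOOOOCCCCCCCC

Derivation:
State after each event:
  event#1 t=0s outcome=F: state=CLOSED
  event#2 t=2s outcome=F: state=CLOSED
  event#3 t=5s outcome=F: state=OPEN
  event#4 t=7s outcome=F: state=OPEN
  event#5 t=9s outcome=S: state=OPEN
  event#6 t=10s outcome=F: state=OPEN
  event#7 t=13s outcome=F: state=OPEN
  event#8 t=14s outcome=S: state=CLOSED
  event#9 t=17s outcome=S: state=CLOSED
  event#10 t=21s outcome=F: state=CLOSED
  event#11 t=22s outcome=S: state=CLOSED
  event#12 t=26s outcome=S: state=CLOSED
  event#13 t=28s outcome=F: state=CLOSED
  event#14 t=32s outcome=S: state=CLOSED
  event#15 t=35s outcome=S: state=CLOSED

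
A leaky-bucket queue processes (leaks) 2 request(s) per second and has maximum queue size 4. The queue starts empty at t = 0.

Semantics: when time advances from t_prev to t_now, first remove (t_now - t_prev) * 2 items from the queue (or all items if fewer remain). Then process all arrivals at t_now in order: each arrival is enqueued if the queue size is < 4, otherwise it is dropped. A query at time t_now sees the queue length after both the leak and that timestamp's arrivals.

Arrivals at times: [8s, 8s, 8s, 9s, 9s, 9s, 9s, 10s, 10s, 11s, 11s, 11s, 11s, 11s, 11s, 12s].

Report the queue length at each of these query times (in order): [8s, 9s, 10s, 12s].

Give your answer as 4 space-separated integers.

Answer: 3 4 4 3

Derivation:
Queue lengths at query times:
  query t=8s: backlog = 3
  query t=9s: backlog = 4
  query t=10s: backlog = 4
  query t=12s: backlog = 3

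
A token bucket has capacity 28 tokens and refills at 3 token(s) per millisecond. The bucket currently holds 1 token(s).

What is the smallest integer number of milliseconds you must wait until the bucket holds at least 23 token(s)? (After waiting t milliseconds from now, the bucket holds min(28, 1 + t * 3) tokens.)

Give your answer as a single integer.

Answer: 8

Derivation:
Need 1 + t * 3 >= 23, so t >= 22/3.
Smallest integer t = ceil(22/3) = 8.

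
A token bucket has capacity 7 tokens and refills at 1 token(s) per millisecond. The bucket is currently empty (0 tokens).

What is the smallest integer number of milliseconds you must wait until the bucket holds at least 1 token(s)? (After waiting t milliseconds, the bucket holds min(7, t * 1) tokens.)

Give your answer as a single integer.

Answer: 1

Derivation:
Need t * 1 >= 1, so t >= 1/1.
Smallest integer t = ceil(1/1) = 1.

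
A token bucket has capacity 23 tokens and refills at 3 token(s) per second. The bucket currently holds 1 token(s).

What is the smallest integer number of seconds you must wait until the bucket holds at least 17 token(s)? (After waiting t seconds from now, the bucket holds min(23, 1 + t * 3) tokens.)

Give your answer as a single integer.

Answer: 6

Derivation:
Need 1 + t * 3 >= 17, so t >= 16/3.
Smallest integer t = ceil(16/3) = 6.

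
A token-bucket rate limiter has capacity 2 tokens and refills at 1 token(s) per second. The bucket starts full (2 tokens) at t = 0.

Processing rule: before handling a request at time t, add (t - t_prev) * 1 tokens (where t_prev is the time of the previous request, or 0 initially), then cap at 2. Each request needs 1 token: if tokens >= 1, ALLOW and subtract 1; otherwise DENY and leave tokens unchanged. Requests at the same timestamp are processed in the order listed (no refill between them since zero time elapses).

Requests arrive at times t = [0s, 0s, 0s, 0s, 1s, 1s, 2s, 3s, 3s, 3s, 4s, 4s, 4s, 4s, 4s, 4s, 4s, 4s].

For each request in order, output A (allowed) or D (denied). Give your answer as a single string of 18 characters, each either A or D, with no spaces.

Answer: AADDADAADDADDDDDDD

Derivation:
Simulating step by step:
  req#1 t=0s: ALLOW
  req#2 t=0s: ALLOW
  req#3 t=0s: DENY
  req#4 t=0s: DENY
  req#5 t=1s: ALLOW
  req#6 t=1s: DENY
  req#7 t=2s: ALLOW
  req#8 t=3s: ALLOW
  req#9 t=3s: DENY
  req#10 t=3s: DENY
  req#11 t=4s: ALLOW
  req#12 t=4s: DENY
  req#13 t=4s: DENY
  req#14 t=4s: DENY
  req#15 t=4s: DENY
  req#16 t=4s: DENY
  req#17 t=4s: DENY
  req#18 t=4s: DENY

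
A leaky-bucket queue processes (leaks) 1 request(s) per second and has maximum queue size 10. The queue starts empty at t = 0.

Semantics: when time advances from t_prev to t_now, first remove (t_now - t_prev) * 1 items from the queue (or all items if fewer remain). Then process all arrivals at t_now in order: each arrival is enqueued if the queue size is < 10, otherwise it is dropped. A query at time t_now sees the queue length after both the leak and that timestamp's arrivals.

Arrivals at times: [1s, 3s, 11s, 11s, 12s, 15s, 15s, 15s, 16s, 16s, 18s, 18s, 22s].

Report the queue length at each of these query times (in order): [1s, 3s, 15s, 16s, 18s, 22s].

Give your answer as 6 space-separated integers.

Answer: 1 1 3 4 4 1

Derivation:
Queue lengths at query times:
  query t=1s: backlog = 1
  query t=3s: backlog = 1
  query t=15s: backlog = 3
  query t=16s: backlog = 4
  query t=18s: backlog = 4
  query t=22s: backlog = 1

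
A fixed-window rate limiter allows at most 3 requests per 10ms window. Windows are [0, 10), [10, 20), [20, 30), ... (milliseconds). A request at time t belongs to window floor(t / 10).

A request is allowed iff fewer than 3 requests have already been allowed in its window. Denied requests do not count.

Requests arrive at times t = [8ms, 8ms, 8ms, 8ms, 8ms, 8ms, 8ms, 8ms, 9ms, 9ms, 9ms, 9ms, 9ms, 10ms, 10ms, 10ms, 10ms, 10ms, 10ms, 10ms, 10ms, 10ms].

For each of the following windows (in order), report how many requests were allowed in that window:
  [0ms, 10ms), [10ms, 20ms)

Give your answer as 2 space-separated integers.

Answer: 3 3

Derivation:
Processing requests:
  req#1 t=8ms (window 0): ALLOW
  req#2 t=8ms (window 0): ALLOW
  req#3 t=8ms (window 0): ALLOW
  req#4 t=8ms (window 0): DENY
  req#5 t=8ms (window 0): DENY
  req#6 t=8ms (window 0): DENY
  req#7 t=8ms (window 0): DENY
  req#8 t=8ms (window 0): DENY
  req#9 t=9ms (window 0): DENY
  req#10 t=9ms (window 0): DENY
  req#11 t=9ms (window 0): DENY
  req#12 t=9ms (window 0): DENY
  req#13 t=9ms (window 0): DENY
  req#14 t=10ms (window 1): ALLOW
  req#15 t=10ms (window 1): ALLOW
  req#16 t=10ms (window 1): ALLOW
  req#17 t=10ms (window 1): DENY
  req#18 t=10ms (window 1): DENY
  req#19 t=10ms (window 1): DENY
  req#20 t=10ms (window 1): DENY
  req#21 t=10ms (window 1): DENY
  req#22 t=10ms (window 1): DENY

Allowed counts by window: 3 3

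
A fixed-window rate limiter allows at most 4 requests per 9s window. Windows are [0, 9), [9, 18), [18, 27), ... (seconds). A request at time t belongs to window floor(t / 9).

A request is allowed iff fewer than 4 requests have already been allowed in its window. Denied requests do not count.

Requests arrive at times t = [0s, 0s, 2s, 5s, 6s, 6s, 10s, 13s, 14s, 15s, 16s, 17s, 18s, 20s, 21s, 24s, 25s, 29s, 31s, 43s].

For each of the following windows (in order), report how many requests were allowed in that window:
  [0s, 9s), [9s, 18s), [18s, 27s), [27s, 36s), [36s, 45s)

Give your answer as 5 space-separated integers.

Answer: 4 4 4 2 1

Derivation:
Processing requests:
  req#1 t=0s (window 0): ALLOW
  req#2 t=0s (window 0): ALLOW
  req#3 t=2s (window 0): ALLOW
  req#4 t=5s (window 0): ALLOW
  req#5 t=6s (window 0): DENY
  req#6 t=6s (window 0): DENY
  req#7 t=10s (window 1): ALLOW
  req#8 t=13s (window 1): ALLOW
  req#9 t=14s (window 1): ALLOW
  req#10 t=15s (window 1): ALLOW
  req#11 t=16s (window 1): DENY
  req#12 t=17s (window 1): DENY
  req#13 t=18s (window 2): ALLOW
  req#14 t=20s (window 2): ALLOW
  req#15 t=21s (window 2): ALLOW
  req#16 t=24s (window 2): ALLOW
  req#17 t=25s (window 2): DENY
  req#18 t=29s (window 3): ALLOW
  req#19 t=31s (window 3): ALLOW
  req#20 t=43s (window 4): ALLOW

Allowed counts by window: 4 4 4 2 1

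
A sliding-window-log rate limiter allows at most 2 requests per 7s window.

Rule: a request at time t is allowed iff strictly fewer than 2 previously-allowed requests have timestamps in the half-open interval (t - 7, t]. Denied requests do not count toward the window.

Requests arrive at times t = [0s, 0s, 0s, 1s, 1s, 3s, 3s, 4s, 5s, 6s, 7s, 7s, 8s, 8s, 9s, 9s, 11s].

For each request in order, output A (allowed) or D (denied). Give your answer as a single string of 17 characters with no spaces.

Tracking allowed requests in the window:
  req#1 t=0s: ALLOW
  req#2 t=0s: ALLOW
  req#3 t=0s: DENY
  req#4 t=1s: DENY
  req#5 t=1s: DENY
  req#6 t=3s: DENY
  req#7 t=3s: DENY
  req#8 t=4s: DENY
  req#9 t=5s: DENY
  req#10 t=6s: DENY
  req#11 t=7s: ALLOW
  req#12 t=7s: ALLOW
  req#13 t=8s: DENY
  req#14 t=8s: DENY
  req#15 t=9s: DENY
  req#16 t=9s: DENY
  req#17 t=11s: DENY

Answer: AADDDDDDDDAADDDDD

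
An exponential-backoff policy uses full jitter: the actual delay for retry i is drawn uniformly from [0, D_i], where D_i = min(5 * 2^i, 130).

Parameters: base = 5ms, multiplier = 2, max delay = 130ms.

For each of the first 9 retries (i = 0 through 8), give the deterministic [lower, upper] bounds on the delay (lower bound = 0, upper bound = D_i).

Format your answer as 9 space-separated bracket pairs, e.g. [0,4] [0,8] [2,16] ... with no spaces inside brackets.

Answer: [0,5] [0,10] [0,20] [0,40] [0,80] [0,130] [0,130] [0,130] [0,130]

Derivation:
Computing bounds per retry:
  i=0: D_i=min(5*2^0,130)=5, bounds=[0,5]
  i=1: D_i=min(5*2^1,130)=10, bounds=[0,10]
  i=2: D_i=min(5*2^2,130)=20, bounds=[0,20]
  i=3: D_i=min(5*2^3,130)=40, bounds=[0,40]
  i=4: D_i=min(5*2^4,130)=80, bounds=[0,80]
  i=5: D_i=min(5*2^5,130)=130, bounds=[0,130]
  i=6: D_i=min(5*2^6,130)=130, bounds=[0,130]
  i=7: D_i=min(5*2^7,130)=130, bounds=[0,130]
  i=8: D_i=min(5*2^8,130)=130, bounds=[0,130]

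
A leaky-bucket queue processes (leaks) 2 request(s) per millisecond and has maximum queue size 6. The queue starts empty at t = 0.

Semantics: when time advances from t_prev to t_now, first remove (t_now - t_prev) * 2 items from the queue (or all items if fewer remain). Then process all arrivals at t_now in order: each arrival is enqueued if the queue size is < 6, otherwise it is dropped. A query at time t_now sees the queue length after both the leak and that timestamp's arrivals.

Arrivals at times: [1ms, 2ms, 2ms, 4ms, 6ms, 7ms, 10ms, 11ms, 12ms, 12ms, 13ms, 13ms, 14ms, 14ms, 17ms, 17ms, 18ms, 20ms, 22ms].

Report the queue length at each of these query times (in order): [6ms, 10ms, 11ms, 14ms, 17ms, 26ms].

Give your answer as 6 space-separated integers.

Queue lengths at query times:
  query t=6ms: backlog = 1
  query t=10ms: backlog = 1
  query t=11ms: backlog = 1
  query t=14ms: backlog = 2
  query t=17ms: backlog = 2
  query t=26ms: backlog = 0

Answer: 1 1 1 2 2 0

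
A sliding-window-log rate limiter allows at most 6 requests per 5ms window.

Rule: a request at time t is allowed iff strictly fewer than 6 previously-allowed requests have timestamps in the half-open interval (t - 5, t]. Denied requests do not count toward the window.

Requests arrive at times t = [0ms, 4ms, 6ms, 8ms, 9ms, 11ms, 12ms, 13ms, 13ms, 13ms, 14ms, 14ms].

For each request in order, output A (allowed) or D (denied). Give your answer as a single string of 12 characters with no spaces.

Answer: AAAAAAAAAAAD

Derivation:
Tracking allowed requests in the window:
  req#1 t=0ms: ALLOW
  req#2 t=4ms: ALLOW
  req#3 t=6ms: ALLOW
  req#4 t=8ms: ALLOW
  req#5 t=9ms: ALLOW
  req#6 t=11ms: ALLOW
  req#7 t=12ms: ALLOW
  req#8 t=13ms: ALLOW
  req#9 t=13ms: ALLOW
  req#10 t=13ms: ALLOW
  req#11 t=14ms: ALLOW
  req#12 t=14ms: DENY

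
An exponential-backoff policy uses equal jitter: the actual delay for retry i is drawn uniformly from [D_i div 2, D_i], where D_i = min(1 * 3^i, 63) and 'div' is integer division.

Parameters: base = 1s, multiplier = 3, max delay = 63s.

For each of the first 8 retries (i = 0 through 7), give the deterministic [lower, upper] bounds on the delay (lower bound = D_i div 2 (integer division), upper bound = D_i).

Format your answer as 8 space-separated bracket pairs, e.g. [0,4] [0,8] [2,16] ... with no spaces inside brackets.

Computing bounds per retry:
  i=0: D_i=min(1*3^0,63)=1, bounds=[0,1]
  i=1: D_i=min(1*3^1,63)=3, bounds=[1,3]
  i=2: D_i=min(1*3^2,63)=9, bounds=[4,9]
  i=3: D_i=min(1*3^3,63)=27, bounds=[13,27]
  i=4: D_i=min(1*3^4,63)=63, bounds=[31,63]
  i=5: D_i=min(1*3^5,63)=63, bounds=[31,63]
  i=6: D_i=min(1*3^6,63)=63, bounds=[31,63]
  i=7: D_i=min(1*3^7,63)=63, bounds=[31,63]

Answer: [0,1] [1,3] [4,9] [13,27] [31,63] [31,63] [31,63] [31,63]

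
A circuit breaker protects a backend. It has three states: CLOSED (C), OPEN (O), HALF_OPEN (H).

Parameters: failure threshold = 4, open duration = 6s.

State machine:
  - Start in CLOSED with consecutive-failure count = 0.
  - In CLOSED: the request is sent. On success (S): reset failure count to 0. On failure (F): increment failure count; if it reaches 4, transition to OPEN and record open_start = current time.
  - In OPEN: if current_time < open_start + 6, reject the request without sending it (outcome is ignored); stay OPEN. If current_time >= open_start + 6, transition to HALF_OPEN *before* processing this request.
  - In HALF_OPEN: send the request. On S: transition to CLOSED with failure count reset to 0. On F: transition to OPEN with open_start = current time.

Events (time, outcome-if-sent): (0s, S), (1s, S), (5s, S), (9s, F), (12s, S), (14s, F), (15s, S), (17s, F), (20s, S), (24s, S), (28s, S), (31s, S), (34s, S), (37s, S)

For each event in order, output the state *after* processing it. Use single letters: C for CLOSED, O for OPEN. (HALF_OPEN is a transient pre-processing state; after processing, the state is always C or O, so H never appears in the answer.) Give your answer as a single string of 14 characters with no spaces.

State after each event:
  event#1 t=0s outcome=S: state=CLOSED
  event#2 t=1s outcome=S: state=CLOSED
  event#3 t=5s outcome=S: state=CLOSED
  event#4 t=9s outcome=F: state=CLOSED
  event#5 t=12s outcome=S: state=CLOSED
  event#6 t=14s outcome=F: state=CLOSED
  event#7 t=15s outcome=S: state=CLOSED
  event#8 t=17s outcome=F: state=CLOSED
  event#9 t=20s outcome=S: state=CLOSED
  event#10 t=24s outcome=S: state=CLOSED
  event#11 t=28s outcome=S: state=CLOSED
  event#12 t=31s outcome=S: state=CLOSED
  event#13 t=34s outcome=S: state=CLOSED
  event#14 t=37s outcome=S: state=CLOSED

Answer: CCCCCCCCCCCCCC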